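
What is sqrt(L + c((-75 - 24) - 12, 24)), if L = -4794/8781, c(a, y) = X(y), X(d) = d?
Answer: 5*sqrt(8037542)/2927 ≈ 4.8429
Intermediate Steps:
c(a, y) = y
L = -1598/2927 (L = -4794*1/8781 = -1598/2927 ≈ -0.54595)
sqrt(L + c((-75 - 24) - 12, 24)) = sqrt(-1598/2927 + 24) = sqrt(68650/2927) = 5*sqrt(8037542)/2927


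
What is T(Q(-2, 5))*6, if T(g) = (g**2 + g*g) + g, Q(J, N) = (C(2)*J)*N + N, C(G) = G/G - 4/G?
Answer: 2790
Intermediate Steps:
C(G) = 1 - 4/G
Q(J, N) = N - J*N (Q(J, N) = (((-4 + 2)/2)*J)*N + N = (((1/2)*(-2))*J)*N + N = (-J)*N + N = -J*N + N = N - J*N)
T(g) = g + 2*g**2 (T(g) = (g**2 + g**2) + g = 2*g**2 + g = g + 2*g**2)
T(Q(-2, 5))*6 = ((5*(1 - 1*(-2)))*(1 + 2*(5*(1 - 1*(-2)))))*6 = ((5*(1 + 2))*(1 + 2*(5*(1 + 2))))*6 = ((5*3)*(1 + 2*(5*3)))*6 = (15*(1 + 2*15))*6 = (15*(1 + 30))*6 = (15*31)*6 = 465*6 = 2790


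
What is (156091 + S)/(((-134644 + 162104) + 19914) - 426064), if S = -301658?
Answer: 145567/378690 ≈ 0.38440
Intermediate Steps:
(156091 + S)/(((-134644 + 162104) + 19914) - 426064) = (156091 - 301658)/(((-134644 + 162104) + 19914) - 426064) = -145567/((27460 + 19914) - 426064) = -145567/(47374 - 426064) = -145567/(-378690) = -145567*(-1/378690) = 145567/378690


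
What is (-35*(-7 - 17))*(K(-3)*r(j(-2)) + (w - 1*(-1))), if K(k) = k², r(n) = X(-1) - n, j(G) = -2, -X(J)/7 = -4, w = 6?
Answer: 232680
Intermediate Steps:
X(J) = 28 (X(J) = -7*(-4) = 28)
r(n) = 28 - n
(-35*(-7 - 17))*(K(-3)*r(j(-2)) + (w - 1*(-1))) = (-35*(-7 - 17))*((-3)²*(28 - 1*(-2)) + (6 - 1*(-1))) = (-35*(-24))*(9*(28 + 2) + (6 + 1)) = 840*(9*30 + 7) = 840*(270 + 7) = 840*277 = 232680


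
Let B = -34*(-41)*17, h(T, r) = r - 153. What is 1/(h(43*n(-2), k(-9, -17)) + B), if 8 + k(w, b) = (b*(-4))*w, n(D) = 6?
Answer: 1/22925 ≈ 4.3620e-5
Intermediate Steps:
k(w, b) = -8 - 4*b*w (k(w, b) = -8 + (b*(-4))*w = -8 + (-4*b)*w = -8 - 4*b*w)
h(T, r) = -153 + r
B = 23698 (B = 1394*17 = 23698)
1/(h(43*n(-2), k(-9, -17)) + B) = 1/((-153 + (-8 - 4*(-17)*(-9))) + 23698) = 1/((-153 + (-8 - 612)) + 23698) = 1/((-153 - 620) + 23698) = 1/(-773 + 23698) = 1/22925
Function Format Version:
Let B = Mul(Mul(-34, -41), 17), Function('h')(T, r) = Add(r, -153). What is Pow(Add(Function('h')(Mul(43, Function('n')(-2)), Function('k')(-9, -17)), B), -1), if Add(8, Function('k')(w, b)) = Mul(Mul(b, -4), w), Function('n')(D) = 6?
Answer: Rational(1, 22925) ≈ 4.3620e-5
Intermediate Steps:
Function('k')(w, b) = Add(-8, Mul(-4, b, w)) (Function('k')(w, b) = Add(-8, Mul(Mul(b, -4), w)) = Add(-8, Mul(Mul(-4, b), w)) = Add(-8, Mul(-4, b, w)))
Function('h')(T, r) = Add(-153, r)
B = 23698 (B = Mul(1394, 17) = 23698)
Pow(Add(Function('h')(Mul(43, Function('n')(-2)), Function('k')(-9, -17)), B), -1) = Pow(Add(Add(-153, Add(-8, Mul(-4, -17, -9))), 23698), -1) = Pow(Add(Add(-153, Add(-8, -612)), 23698), -1) = Pow(Add(Add(-153, -620), 23698), -1) = Pow(Add(-773, 23698), -1) = Pow(22925, -1) = Rational(1, 22925)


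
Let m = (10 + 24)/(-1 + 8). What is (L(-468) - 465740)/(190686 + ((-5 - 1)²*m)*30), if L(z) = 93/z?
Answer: -508588297/213957432 ≈ -2.3771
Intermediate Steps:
m = 34/7 ≈ 4.8571
(L(-468) - 465740)/(190686 + ((-5 - 1)²*m)*30) = (93/(-468) - 465740)/(190686 + ((-5 - 1)²*(34/7))*30) = (93*(-1/468) - 465740)/(190686 + ((-6)²*(34/7))*30) = (-31/156 - 465740)/(190686 + (36*(34/7))*30) = -72655471/(156*(190686 + (1224/7)*30)) = -72655471/(156*(190686 + 36720/7)) = -72655471/(156*1371522/7) = -72655471/156*7/1371522 = -508588297/213957432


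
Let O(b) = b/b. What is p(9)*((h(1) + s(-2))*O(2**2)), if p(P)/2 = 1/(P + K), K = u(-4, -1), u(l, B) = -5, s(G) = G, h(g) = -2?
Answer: -2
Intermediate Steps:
O(b) = 1
K = -5
p(P) = 2/(-5 + P) (p(P) = 2/(P - 5) = 2/(-5 + P))
p(9)*((h(1) + s(-2))*O(2**2)) = (2/(-5 + 9))*((-2 - 2)*1) = (2/4)*(-4*1) = (2*(1/4))*(-4) = (1/2)*(-4) = -2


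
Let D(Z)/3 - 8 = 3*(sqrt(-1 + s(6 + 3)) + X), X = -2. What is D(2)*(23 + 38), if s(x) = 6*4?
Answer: 366 + 549*sqrt(23) ≈ 2998.9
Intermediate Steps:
s(x) = 24
D(Z) = 6 + 9*sqrt(23) (D(Z) = 24 + 3*(3*(sqrt(-1 + 24) - 2)) = 24 + 3*(3*(sqrt(23) - 2)) = 24 + 3*(3*(-2 + sqrt(23))) = 24 + 3*(-6 + 3*sqrt(23)) = 24 + (-18 + 9*sqrt(23)) = 6 + 9*sqrt(23))
D(2)*(23 + 38) = (6 + 9*sqrt(23))*(23 + 38) = (6 + 9*sqrt(23))*61 = 366 + 549*sqrt(23)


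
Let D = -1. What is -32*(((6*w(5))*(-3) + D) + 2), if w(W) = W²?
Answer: 14368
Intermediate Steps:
-32*(((6*w(5))*(-3) + D) + 2) = -32*(((6*5²)*(-3) - 1) + 2) = -32*(((6*25)*(-3) - 1) + 2) = -32*((150*(-3) - 1) + 2) = -32*((-450 - 1) + 2) = -32*(-451 + 2) = -32*(-449) = 14368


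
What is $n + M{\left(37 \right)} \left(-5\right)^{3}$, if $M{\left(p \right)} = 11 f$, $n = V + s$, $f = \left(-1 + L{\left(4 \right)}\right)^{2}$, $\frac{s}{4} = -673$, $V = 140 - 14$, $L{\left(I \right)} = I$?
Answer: $-14941$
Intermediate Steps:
$V = 126$
$s = -2692$ ($s = 4 \left(-673\right) = -2692$)
$f = 9$ ($f = \left(-1 + 4\right)^{2} = 3^{2} = 9$)
$n = -2566$ ($n = 126 - 2692 = -2566$)
$M{\left(p \right)} = 99$ ($M{\left(p \right)} = 11 \cdot 9 = 99$)
$n + M{\left(37 \right)} \left(-5\right)^{3} = -2566 + 99 \left(-5\right)^{3} = -2566 + 99 \left(-125\right) = -2566 - 12375 = -14941$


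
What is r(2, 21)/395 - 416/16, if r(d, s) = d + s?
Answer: -10247/395 ≈ -25.942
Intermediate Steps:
r(2, 21)/395 - 416/16 = (2 + 21)/395 - 416/16 = 23*(1/395) - 416*1/16 = 23/395 - 26 = -10247/395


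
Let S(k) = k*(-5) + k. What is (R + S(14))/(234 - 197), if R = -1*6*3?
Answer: -2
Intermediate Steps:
S(k) = -4*k (S(k) = -5*k + k = -4*k)
R = -18 (R = -6*3 = -18)
(R + S(14))/(234 - 197) = (-18 - 4*14)/(234 - 197) = (-18 - 56)/37 = -74*1/37 = -2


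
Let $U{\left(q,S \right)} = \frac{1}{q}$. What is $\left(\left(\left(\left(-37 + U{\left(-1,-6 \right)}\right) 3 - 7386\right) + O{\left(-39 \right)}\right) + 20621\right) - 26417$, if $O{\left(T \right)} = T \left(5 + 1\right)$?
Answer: $-13530$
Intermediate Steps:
$O{\left(T \right)} = 6 T$ ($O{\left(T \right)} = T 6 = 6 T$)
$\left(\left(\left(\left(-37 + U{\left(-1,-6 \right)}\right) 3 - 7386\right) + O{\left(-39 \right)}\right) + 20621\right) - 26417 = \left(\left(\left(\left(-37 + \frac{1}{-1}\right) 3 - 7386\right) + 6 \left(-39\right)\right) + 20621\right) - 26417 = \left(\left(\left(\left(-37 - 1\right) 3 - 7386\right) - 234\right) + 20621\right) - 26417 = \left(\left(\left(\left(-38\right) 3 - 7386\right) - 234\right) + 20621\right) - 26417 = \left(\left(\left(-114 - 7386\right) - 234\right) + 20621\right) - 26417 = \left(\left(-7500 - 234\right) + 20621\right) - 26417 = \left(-7734 + 20621\right) - 26417 = 12887 - 26417 = -13530$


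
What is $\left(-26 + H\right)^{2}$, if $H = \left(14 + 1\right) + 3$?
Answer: $64$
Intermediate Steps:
$H = 18$ ($H = 15 + 3 = 18$)
$\left(-26 + H\right)^{2} = \left(-26 + 18\right)^{2} = \left(-8\right)^{2} = 64$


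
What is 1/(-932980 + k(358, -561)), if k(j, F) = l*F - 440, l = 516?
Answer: -1/1222896 ≈ -8.1773e-7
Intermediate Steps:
k(j, F) = -440 + 516*F (k(j, F) = 516*F - 440 = -440 + 516*F)
1/(-932980 + k(358, -561)) = 1/(-932980 + (-440 + 516*(-561))) = 1/(-932980 + (-440 - 289476)) = 1/(-932980 - 289916) = 1/(-1222896) = -1/1222896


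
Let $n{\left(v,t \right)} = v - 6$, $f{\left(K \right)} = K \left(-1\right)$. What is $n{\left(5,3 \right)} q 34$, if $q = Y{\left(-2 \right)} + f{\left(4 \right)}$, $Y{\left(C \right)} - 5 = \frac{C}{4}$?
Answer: $-17$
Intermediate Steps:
$Y{\left(C \right)} = 5 + \frac{C}{4}$
$f{\left(K \right)} = - K$
$q = \frac{1}{2}$ ($q = \left(5 + \frac{1}{4} \left(-2\right)\right) - 4 = \left(5 - \frac{1}{2}\right) - 4 = \frac{9}{2} - 4 = \frac{1}{2} \approx 0.5$)
$n{\left(v,t \right)} = -6 + v$ ($n{\left(v,t \right)} = v - 6 = -6 + v$)
$n{\left(5,3 \right)} q 34 = \left(-6 + 5\right) \frac{1}{2} \cdot 34 = \left(-1\right) \frac{1}{2} \cdot 34 = \left(- \frac{1}{2}\right) 34 = -17$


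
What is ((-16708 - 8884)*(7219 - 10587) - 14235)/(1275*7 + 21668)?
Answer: 86179621/30593 ≈ 2817.0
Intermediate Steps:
((-16708 - 8884)*(7219 - 10587) - 14235)/(1275*7 + 21668) = (-25592*(-3368) - 14235)/(8925 + 21668) = (86193856 - 14235)/30593 = 86179621*(1/30593) = 86179621/30593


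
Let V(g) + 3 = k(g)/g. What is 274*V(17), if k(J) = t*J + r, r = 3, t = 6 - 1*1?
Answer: 10138/17 ≈ 596.35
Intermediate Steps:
t = 5 (t = 6 - 1 = 5)
k(J) = 3 + 5*J (k(J) = 5*J + 3 = 3 + 5*J)
V(g) = -3 + (3 + 5*g)/g
274*V(17) = 274*(2 + 3/17) = 274*(37/17) = 10138/17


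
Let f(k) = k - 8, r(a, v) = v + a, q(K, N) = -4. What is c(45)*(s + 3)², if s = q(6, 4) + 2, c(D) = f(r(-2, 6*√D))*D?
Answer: -450 + 810*√5 ≈ 1361.2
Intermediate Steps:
r(a, v) = a + v
f(k) = -8 + k
c(D) = D*(-10 + 6*√D) (c(D) = (-8 + (-2 + 6*√D))*D = (-10 + 6*√D)*D = D*(-10 + 6*√D))
s = -2 (s = -4 + 2 = -2)
c(45)*(s + 3)² = (-10*45 + 6*45^(3/2))*(-2 + 3)² = (-450 + 6*(135*√5))*1² = (-450 + 810*√5)*1 = -450 + 810*√5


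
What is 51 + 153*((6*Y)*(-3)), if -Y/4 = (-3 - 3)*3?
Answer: -198237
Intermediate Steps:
Y = 72 (Y = -4*(-3 - 3)*3 = -(-24)*3 = -4*(-18) = 72)
51 + 153*((6*Y)*(-3)) = 51 + 153*((6*72)*(-3)) = 51 + 153*(432*(-3)) = 51 + 153*(-1296) = 51 - 198288 = -198237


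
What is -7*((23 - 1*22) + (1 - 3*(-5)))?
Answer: -119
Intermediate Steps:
-7*((23 - 1*22) + (1 - 3*(-5))) = -7*((23 - 22) + (1 + 15)) = -7*(1 + 16) = -7*17 = -119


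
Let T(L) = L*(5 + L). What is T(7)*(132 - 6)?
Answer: 10584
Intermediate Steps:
T(7)*(132 - 6) = (7*(5 + 7))*(132 - 6) = (7*12)*126 = 84*126 = 10584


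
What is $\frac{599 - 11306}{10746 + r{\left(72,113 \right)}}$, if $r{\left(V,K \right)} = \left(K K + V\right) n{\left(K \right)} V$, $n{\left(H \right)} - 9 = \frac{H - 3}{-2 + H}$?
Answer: $- \frac{132053}{114057886} \approx -0.0011578$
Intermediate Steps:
$n{\left(H \right)} = 9 + \frac{-3 + H}{-2 + H}$ ($n{\left(H \right)} = 9 + \frac{H - 3}{-2 + H} = 9 + \frac{-3 + H}{-2 + H}$)
$r{\left(V,K \right)} = \frac{V \left(-21 + 10 K\right) \left(V + K^{2}\right)}{-2 + K}$ ($r{\left(V,K \right)} = \left(K K + V\right) \frac{-21 + 10 K}{-2 + K} V = \left(K^{2} + V\right) \frac{-21 + 10 K}{-2 + K} V = \left(V + K^{2}\right) \frac{-21 + 10 K}{-2 + K} V = \frac{\left(-21 + 10 K\right) \left(V + K^{2}\right)}{-2 + K} V = \frac{V \left(-21 + 10 K\right) \left(V + K^{2}\right)}{-2 + K}$)
$\frac{599 - 11306}{10746 + r{\left(72,113 \right)}} = \frac{599 - 11306}{10746 + \frac{72 \left(-21 + 10 \cdot 113\right) \left(72 + 113^{2}\right)}{-2 + 113}} = - \frac{10707}{10746 + \frac{72 \left(-21 + 1130\right) \left(72 + 12769\right)}{111}} = - \frac{10707}{10746 + 72 \cdot \frac{1}{111} \cdot 1109 \cdot 12841} = - \frac{10707}{10746 + \frac{341776056}{37}} = - \frac{10707}{\frac{342173658}{37}} = \left(-10707\right) \frac{37}{342173658} = - \frac{132053}{114057886}$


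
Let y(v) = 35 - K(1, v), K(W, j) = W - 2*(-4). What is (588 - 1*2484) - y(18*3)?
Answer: -1922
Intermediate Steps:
K(W, j) = 8 + W (K(W, j) = W + 8 = 8 + W)
y(v) = 26 (y(v) = 35 - (8 + 1) = 35 - 1*9 = 35 - 9 = 26)
(588 - 1*2484) - y(18*3) = (588 - 1*2484) - 1*26 = (588 - 2484) - 26 = -1896 - 26 = -1922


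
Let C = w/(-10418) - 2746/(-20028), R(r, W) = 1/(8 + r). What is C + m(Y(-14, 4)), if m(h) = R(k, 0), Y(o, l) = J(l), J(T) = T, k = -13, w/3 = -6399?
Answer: 232096877/130407315 ≈ 1.7798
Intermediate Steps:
w = -19197 (w = 3*(-6399) = -19197)
Y(o, l) = l
m(h) = -⅕ (m(h) = 1/(8 - 13) = 1/(-5) = -⅕)
C = 51635668/26081463 (C = -19197/(-10418) - 2746/(-20028) = -19197*(-1/10418) - 2746*(-1/20028) = 19197/10418 + 1373/10014 = 51635668/26081463 ≈ 1.9798)
C + m(Y(-14, 4)) = 51635668/26081463 - ⅕ = 232096877/130407315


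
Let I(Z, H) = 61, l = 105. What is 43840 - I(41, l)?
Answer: 43779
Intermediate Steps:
43840 - I(41, l) = 43840 - 1*61 = 43840 - 61 = 43779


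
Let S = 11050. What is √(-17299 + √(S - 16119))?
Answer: √(-17299 + I*√5069) ≈ 0.2707 + 131.53*I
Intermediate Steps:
√(-17299 + √(S - 16119)) = √(-17299 + √(11050 - 16119)) = √(-17299 + √(-5069)) = √(-17299 + I*√5069)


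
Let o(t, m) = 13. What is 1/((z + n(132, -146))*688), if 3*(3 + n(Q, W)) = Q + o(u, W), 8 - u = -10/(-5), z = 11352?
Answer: 3/23524096 ≈ 1.2753e-7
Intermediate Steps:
u = 6 (u = 8 - (-10)/(-5) = 8 - (-10)*(-1)/5 = 8 - 1*2 = 8 - 2 = 6)
n(Q, W) = 4/3 + Q/3 (n(Q, W) = -3 + (Q + 13)/3 = -3 + (13 + Q)/3 = -3 + (13/3 + Q/3) = 4/3 + Q/3)
1/((z + n(132, -146))*688) = 1/((11352 + (4/3 + (⅓)*132))*688) = (1/688)/(11352 + (4/3 + 44)) = (1/688)/(11352 + 136/3) = (1/688)/(34192/3) = (3/34192)*(1/688) = 3/23524096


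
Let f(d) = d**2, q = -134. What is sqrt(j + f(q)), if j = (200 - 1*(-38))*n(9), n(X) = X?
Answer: sqrt(20098) ≈ 141.77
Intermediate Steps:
j = 2142 (j = (200 - 1*(-38))*9 = (200 + 38)*9 = 238*9 = 2142)
sqrt(j + f(q)) = sqrt(2142 + (-134)**2) = sqrt(2142 + 17956) = sqrt(20098)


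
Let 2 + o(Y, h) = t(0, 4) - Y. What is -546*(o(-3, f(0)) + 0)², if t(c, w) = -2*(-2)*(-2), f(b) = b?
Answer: -26754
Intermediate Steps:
t(c, w) = -8 (t(c, w) = 4*(-2) = -8)
o(Y, h) = -10 - Y (o(Y, h) = -2 + (-8 - Y) = -10 - Y)
-546*(o(-3, f(0)) + 0)² = -546*((-10 - 1*(-3)) + 0)² = -546*((-10 + 3) + 0)² = -546*(-7 + 0)² = -546*(-7)² = -546*49 = -26754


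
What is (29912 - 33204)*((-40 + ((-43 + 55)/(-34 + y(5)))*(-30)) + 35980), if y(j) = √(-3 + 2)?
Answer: -136930147440/1157 - 1185120*I/1157 ≈ -1.1835e+8 - 1024.3*I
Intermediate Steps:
y(j) = I (y(j) = √(-1) = I)
(29912 - 33204)*((-40 + ((-43 + 55)/(-34 + y(5)))*(-30)) + 35980) = (29912 - 33204)*((-40 + ((-43 + 55)/(-34 + I))*(-30)) + 35980) = -3292*((-40 + (12*((-34 - I)/1157))*(-30)) + 35980) = -3292*((-40 + (12*(-34 - I)/1157)*(-30)) + 35980) = -3292*((-40 - 360*(-34 - I)/1157) + 35980) = -3292*(35940 - 360*(-34 - I)/1157) = -118314480 + 1185120*(-34 - I)/1157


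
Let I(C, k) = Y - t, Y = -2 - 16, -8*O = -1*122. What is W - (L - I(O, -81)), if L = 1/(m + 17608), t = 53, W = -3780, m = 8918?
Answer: -102151627/26526 ≈ -3851.0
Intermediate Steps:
O = 61/4 (O = -(-1)*122/8 = -1/8*(-122) = 61/4 ≈ 15.250)
Y = -18
L = 1/26526 (L = 1/(8918 + 17608) = 1/26526 ≈ 3.7699e-5)
I(C, k) = -71 (I(C, k) = -18 - 1*53 = -18 - 53 = -71)
W - (L - I(O, -81)) = -3780 - (1/26526 - 1*(-71)) = -3780 - (1/26526 + 71) = -3780 - 1*1883347/26526 = -3780 - 1883347/26526 = -102151627/26526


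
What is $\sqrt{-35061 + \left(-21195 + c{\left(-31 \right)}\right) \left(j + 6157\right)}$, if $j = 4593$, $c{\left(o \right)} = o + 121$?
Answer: $i \sqrt{226913811} \approx 15064.0 i$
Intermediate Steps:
$c{\left(o \right)} = 121 + o$
$\sqrt{-35061 + \left(-21195 + c{\left(-31 \right)}\right) \left(j + 6157\right)} = \sqrt{-35061 + \left(-21195 + \left(121 - 31\right)\right) \left(4593 + 6157\right)} = \sqrt{-35061 + \left(-21195 + 90\right) 10750} = \sqrt{-35061 - 226878750} = \sqrt{-226913811} = i \sqrt{226913811}$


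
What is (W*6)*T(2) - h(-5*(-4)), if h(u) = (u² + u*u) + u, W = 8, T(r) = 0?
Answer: -820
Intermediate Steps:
h(u) = u + 2*u² (h(u) = (u² + u²) + u = 2*u² + u = u + 2*u²)
(W*6)*T(2) - h(-5*(-4)) = (8*6)*0 - (-5*(-4))*(1 + 2*(-5*(-4))) = 48*0 - 20*(1 + 2*20) = 0 - 20*(1 + 40) = 0 - 20*41 = 0 - 1*820 = 0 - 820 = -820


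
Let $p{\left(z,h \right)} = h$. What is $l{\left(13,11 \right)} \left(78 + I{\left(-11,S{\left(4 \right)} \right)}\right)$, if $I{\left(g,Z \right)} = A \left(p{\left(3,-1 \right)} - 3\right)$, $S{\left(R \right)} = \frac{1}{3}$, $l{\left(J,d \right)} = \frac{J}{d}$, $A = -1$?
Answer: $\frac{1066}{11} \approx 96.909$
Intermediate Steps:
$S{\left(R \right)} = \frac{1}{3}$
$I{\left(g,Z \right)} = 4$ ($I{\left(g,Z \right)} = - (-1 - 3) = \left(-1\right) \left(-4\right) = 4$)
$l{\left(13,11 \right)} \left(78 + I{\left(-11,S{\left(4 \right)} \right)}\right) = \frac{13}{11} \left(78 + 4\right) = 13 \cdot \frac{1}{11} \cdot 82 = \frac{13}{11} \cdot 82 = \frac{1066}{11}$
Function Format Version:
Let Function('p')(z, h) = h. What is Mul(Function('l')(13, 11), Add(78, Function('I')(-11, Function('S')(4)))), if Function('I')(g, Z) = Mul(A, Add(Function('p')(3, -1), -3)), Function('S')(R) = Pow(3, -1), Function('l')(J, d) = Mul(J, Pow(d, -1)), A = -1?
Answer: Rational(1066, 11) ≈ 96.909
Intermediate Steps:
Function('S')(R) = Rational(1, 3)
Function('I')(g, Z) = 4 (Function('I')(g, Z) = Mul(-1, Add(-1, -3)) = Mul(-1, -4) = 4)
Mul(Function('l')(13, 11), Add(78, Function('I')(-11, Function('S')(4)))) = Mul(Mul(13, Pow(11, -1)), Add(78, 4)) = Mul(Mul(13, Rational(1, 11)), 82) = Mul(Rational(13, 11), 82) = Rational(1066, 11)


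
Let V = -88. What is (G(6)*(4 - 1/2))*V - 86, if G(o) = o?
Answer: -1934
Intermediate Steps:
(G(6)*(4 - 1/2))*V - 86 = (6*(4 - 1/2))*(-88) - 86 = (6*(7/2))*(-88) - 86 = 21*(-88) - 86 = -1848 - 86 = -1934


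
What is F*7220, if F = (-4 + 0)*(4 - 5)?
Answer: 28880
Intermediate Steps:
F = 4 (F = -4*(-1) = 4)
F*7220 = 4*7220 = 28880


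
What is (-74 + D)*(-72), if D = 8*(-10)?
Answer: 11088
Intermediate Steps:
D = -80
(-74 + D)*(-72) = (-74 - 80)*(-72) = -154*(-72) = 11088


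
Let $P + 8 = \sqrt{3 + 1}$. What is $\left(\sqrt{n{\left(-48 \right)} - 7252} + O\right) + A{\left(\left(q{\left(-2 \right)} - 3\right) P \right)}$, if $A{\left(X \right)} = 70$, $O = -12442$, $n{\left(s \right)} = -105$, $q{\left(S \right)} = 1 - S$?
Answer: $-12372 + i \sqrt{7357} \approx -12372.0 + 85.773 i$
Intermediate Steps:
$P = -6$ ($P = -8 + \sqrt{3 + 1} = -8 + \sqrt{4} = -8 + 2 = -6$)
$\left(\sqrt{n{\left(-48 \right)} - 7252} + O\right) + A{\left(\left(q{\left(-2 \right)} - 3\right) P \right)} = \left(\sqrt{-105 - 7252} - 12442\right) + 70 = \left(\sqrt{-7357} - 12442\right) + 70 = \left(i \sqrt{7357} - 12442\right) + 70 = \left(-12442 + i \sqrt{7357}\right) + 70 = -12372 + i \sqrt{7357}$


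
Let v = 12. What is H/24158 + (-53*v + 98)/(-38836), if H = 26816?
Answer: 263605795/234550022 ≈ 1.1239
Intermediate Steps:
H/24158 + (-53*v + 98)/(-38836) = 26816/24158 + (-53*12 + 98)/(-38836) = 26816*(1/24158) + (-636 + 98)*(-1/38836) = 13408/12079 - 538*(-1/38836) = 13408/12079 + 269/19418 = 263605795/234550022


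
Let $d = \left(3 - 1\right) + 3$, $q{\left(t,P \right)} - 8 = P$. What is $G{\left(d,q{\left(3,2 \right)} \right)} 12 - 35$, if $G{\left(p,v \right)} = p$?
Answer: $25$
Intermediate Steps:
$q{\left(t,P \right)} = 8 + P$
$d = 5$ ($d = 2 + 3 = 5$)
$G{\left(d,q{\left(3,2 \right)} \right)} 12 - 35 = 5 \cdot 12 - 35 = 60 - 35 = 25$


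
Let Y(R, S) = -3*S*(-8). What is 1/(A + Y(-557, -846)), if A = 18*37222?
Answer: 1/649692 ≈ 1.5392e-6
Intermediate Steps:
Y(R, S) = 24*S
A = 669996
1/(A + Y(-557, -846)) = 1/(669996 + 24*(-846)) = 1/(669996 - 20304) = 1/649692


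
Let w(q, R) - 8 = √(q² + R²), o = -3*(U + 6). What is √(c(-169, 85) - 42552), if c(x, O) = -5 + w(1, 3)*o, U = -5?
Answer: √(-42581 - 3*√10) ≈ 206.37*I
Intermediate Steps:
o = -3 (o = -3*(-5 + 6) = -3*1 = -3)
w(q, R) = 8 + √(R² + q²) (w(q, R) = 8 + √(q² + R²) = 8 + √(R² + q²))
c(x, O) = -29 - 3*√10 (c(x, O) = -5 + (8 + √(3² + 1²))*(-3) = -5 + (8 + √(9 + 1))*(-3) = -5 + (8 + √10)*(-3) = -5 + (-24 - 3*√10) = -29 - 3*√10)
√(c(-169, 85) - 42552) = √((-29 - 3*√10) - 42552) = √(-42581 - 3*√10)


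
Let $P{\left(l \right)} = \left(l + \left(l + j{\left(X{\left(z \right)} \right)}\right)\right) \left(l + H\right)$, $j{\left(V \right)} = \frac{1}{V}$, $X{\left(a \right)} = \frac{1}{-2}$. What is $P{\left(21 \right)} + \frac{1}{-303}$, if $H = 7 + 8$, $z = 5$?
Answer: $\frac{436319}{303} \approx 1440.0$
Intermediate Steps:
$X{\left(a \right)} = - \frac{1}{2}$
$H = 15$
$P{\left(l \right)} = \left(-2 + 2 l\right) \left(15 + l\right)$ ($P{\left(l \right)} = \left(l + \left(l + \frac{1}{- \frac{1}{2}}\right)\right) \left(l + 15\right) = \left(l + \left(l - 2\right)\right) \left(15 + l\right) = \left(l + \left(-2 + l\right)\right) \left(15 + l\right) = \left(-2 + 2 l\right) \left(15 + l\right)$)
$P{\left(21 \right)} + \frac{1}{-303} = \left(-30 + 2 \cdot 21^{2} + 28 \cdot 21\right) + \frac{1}{-303} = \left(-30 + 2 \cdot 441 + 588\right) - \frac{1}{303} = \left(-30 + 882 + 588\right) - \frac{1}{303} = 1440 - \frac{1}{303} = \frac{436319}{303}$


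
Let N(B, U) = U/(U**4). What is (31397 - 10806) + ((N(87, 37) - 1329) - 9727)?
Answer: 482976356/50653 ≈ 9535.0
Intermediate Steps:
N(B, U) = U**(-3) (N(B, U) = U/U**4 = U**(-3))
(31397 - 10806) + ((N(87, 37) - 1329) - 9727) = (31397 - 10806) + ((37**(-3) - 1329) - 9727) = 20591 + ((1/50653 - 1329) - 9727) = 20591 + (-67317836/50653 - 9727) = 20591 - 560019567/50653 = 482976356/50653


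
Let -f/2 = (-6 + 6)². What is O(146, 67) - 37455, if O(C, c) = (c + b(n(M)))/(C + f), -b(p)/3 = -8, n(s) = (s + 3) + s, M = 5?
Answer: -5468339/146 ≈ -37454.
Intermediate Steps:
n(s) = 3 + 2*s (n(s) = (3 + s) + s = 3 + 2*s)
b(p) = 24 (b(p) = -3*(-8) = 24)
f = 0 (f = -2*(-6 + 6)² = -2*0² = -2*0 = 0)
O(C, c) = (24 + c)/C (O(C, c) = (c + 24)/(C + 0) = (24 + c)/C)
O(146, 67) - 37455 = (24 + 67)/146 - 37455 = (1/146)*91 - 37455 = 91/146 - 37455 = -5468339/146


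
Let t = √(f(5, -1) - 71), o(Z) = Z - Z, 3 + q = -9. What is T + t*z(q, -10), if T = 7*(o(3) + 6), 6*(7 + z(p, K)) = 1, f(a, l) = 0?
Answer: 42 - 41*I*√71/6 ≈ 42.0 - 57.579*I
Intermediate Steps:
q = -12 (q = -3 - 9 = -12)
z(p, K) = -41/6 (z(p, K) = -7 + (⅙)*1 = -7 + ⅙ = -41/6)
o(Z) = 0
t = I*√71 (t = √(0 - 71) = √(-71) = I*√71 ≈ 8.4261*I)
T = 42 (T = 7*(0 + 6) = 7*6 = 42)
T + t*z(q, -10) = 42 + (I*√71)*(-41/6) = 42 - 41*I*√71/6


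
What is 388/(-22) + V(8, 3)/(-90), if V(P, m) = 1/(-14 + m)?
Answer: -17459/990 ≈ -17.635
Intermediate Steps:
388/(-22) + V(8, 3)/(-90) = 388/(-22) + 1/((-14 + 3)*(-90)) = 388*(-1/22) - 1/90/(-11) = -194/11 - 1/11*(-1/90) = -194/11 + 1/990 = -17459/990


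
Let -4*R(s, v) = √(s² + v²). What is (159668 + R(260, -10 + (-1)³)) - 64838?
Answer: 94830 - √67721/4 ≈ 94765.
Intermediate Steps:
R(s, v) = -√(s² + v²)/4
(159668 + R(260, -10 + (-1)³)) - 64838 = (159668 - √(260² + (-10 + (-1)³)²)/4) - 64838 = (159668 - √(67600 + (-10 - 1)²)/4) - 64838 = (159668 - √(67600 + (-11)²)/4) - 64838 = (159668 - √(67600 + 121)/4) - 64838 = (159668 - √67721/4) - 64838 = 94830 - √67721/4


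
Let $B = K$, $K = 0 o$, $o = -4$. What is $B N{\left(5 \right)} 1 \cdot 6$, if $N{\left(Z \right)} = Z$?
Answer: $0$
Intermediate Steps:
$K = 0$ ($K = 0 \left(-4\right) = 0$)
$B = 0$
$B N{\left(5 \right)} 1 \cdot 6 = 0 \cdot 5 \cdot 1 \cdot 6 = 0 \cdot 5 \cdot 6 = 0 \cdot 30 = 0$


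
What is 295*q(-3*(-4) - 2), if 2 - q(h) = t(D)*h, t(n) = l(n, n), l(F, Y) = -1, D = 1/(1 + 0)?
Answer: 3540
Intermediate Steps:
D = 1 (D = 1/1 = 1)
t(n) = -1
q(h) = 2 + h (q(h) = 2 - (-1)*h = 2 + h)
295*q(-3*(-4) - 2) = 295*(2 + (-3*(-4) - 2)) = 295*(2 + (12 - 2)) = 295*(2 + 10) = 295*12 = 3540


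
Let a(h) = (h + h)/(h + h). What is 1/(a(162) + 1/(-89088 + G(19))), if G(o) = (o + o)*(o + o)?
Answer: 87644/87643 ≈ 1.0000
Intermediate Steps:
G(o) = 4*o**2 (G(o) = (2*o)*(2*o) = 4*o**2)
a(h) = 1 (a(h) = (2*h)/((2*h)) = (2*h)*(1/(2*h)) = 1)
1/(a(162) + 1/(-89088 + G(19))) = 1/(1 + 1/(-89088 + 4*19**2)) = 1/(1 + 1/(-89088 + 4*361)) = 1/(1 + 1/(-89088 + 1444)) = 1/(1 + 1/(-87644)) = 1/(1 - 1/87644) = 1/(87643/87644) = 87644/87643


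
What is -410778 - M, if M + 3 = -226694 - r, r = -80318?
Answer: -264399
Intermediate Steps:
M = -146379 (M = -3 + (-226694 - 1*(-80318)) = -3 + (-226694 + 80318) = -3 - 146376 = -146379)
-410778 - M = -410778 - 1*(-146379) = -410778 + 146379 = -264399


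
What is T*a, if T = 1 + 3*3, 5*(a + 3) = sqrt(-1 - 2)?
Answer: -30 + 2*I*sqrt(3) ≈ -30.0 + 3.4641*I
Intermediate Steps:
a = -3 + I*sqrt(3)/5 (a = -3 + sqrt(-1 - 2)/5 = -3 + sqrt(-3)/5 = -3 + (I*sqrt(3))/5 = -3 + I*sqrt(3)/5 ≈ -3.0 + 0.34641*I)
T = 10 (T = 1 + 9 = 10)
T*a = 10*(-3 + I*sqrt(3)/5) = -30 + 2*I*sqrt(3)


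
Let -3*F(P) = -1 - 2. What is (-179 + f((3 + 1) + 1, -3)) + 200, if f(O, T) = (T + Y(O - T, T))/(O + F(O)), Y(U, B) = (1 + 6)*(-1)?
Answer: 58/3 ≈ 19.333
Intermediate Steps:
F(P) = 1 (F(P) = -(-1 - 2)/3 = -⅓*(-3) = 1)
Y(U, B) = -7 (Y(U, B) = 7*(-1) = -7)
f(O, T) = (-7 + T)/(1 + O) (f(O, T) = (T - 7)/(O + 1) = (-7 + T)/(1 + O))
(-179 + f((3 + 1) + 1, -3)) + 200 = (-179 + (-7 - 3)/(1 + ((3 + 1) + 1))) + 200 = (-179 - 10/(1 + (4 + 1))) + 200 = (-179 - 10/(1 + 5)) + 200 = (-179 - 10/6) + 200 = (-179 + (⅙)*(-10)) + 200 = (-179 - 5/3) + 200 = -542/3 + 200 = 58/3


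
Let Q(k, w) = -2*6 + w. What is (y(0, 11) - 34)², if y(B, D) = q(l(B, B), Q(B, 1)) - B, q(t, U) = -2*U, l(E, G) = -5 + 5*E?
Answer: 144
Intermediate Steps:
Q(k, w) = -12 + w
y(B, D) = 22 - B (y(B, D) = -2*(-12 + 1) - B = -2*(-11) - B = 22 - B)
(y(0, 11) - 34)² = ((22 - 1*0) - 34)² = ((22 + 0) - 34)² = (22 - 34)² = (-12)² = 144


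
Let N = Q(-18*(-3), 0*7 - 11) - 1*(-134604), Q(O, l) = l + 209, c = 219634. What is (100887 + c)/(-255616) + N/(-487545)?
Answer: -63575319659/41541434240 ≈ -1.5304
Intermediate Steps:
Q(O, l) = 209 + l
N = 134802 (N = (209 + (0*7 - 11)) - 1*(-134604) = (209 + (0 - 11)) + 134604 = (209 - 11) + 134604 = 198 + 134604 = 134802)
(100887 + c)/(-255616) + N/(-487545) = (100887 + 219634)/(-255616) + 134802/(-487545) = 320521*(-1/255616) + 134802*(-1/487545) = -320521/255616 - 44934/162515 = -63575319659/41541434240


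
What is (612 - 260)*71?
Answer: 24992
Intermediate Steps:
(612 - 260)*71 = 352*71 = 24992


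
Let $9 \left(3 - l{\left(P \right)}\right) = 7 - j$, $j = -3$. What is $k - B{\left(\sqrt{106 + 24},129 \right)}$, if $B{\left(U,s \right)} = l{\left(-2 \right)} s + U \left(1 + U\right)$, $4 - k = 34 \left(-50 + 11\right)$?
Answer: $\frac{2869}{3} - \sqrt{130} \approx 944.93$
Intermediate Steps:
$l{\left(P \right)} = \frac{17}{9}$ ($l{\left(P \right)} = 3 - \frac{7 - -3}{9} = 3 - \frac{7 + 3}{9} = 3 - \frac{10}{9} = \frac{17}{9}$)
$k = 1330$ ($k = 4 - 34 \left(-50 + 11\right) = 4 - 34 \left(-39\right) = 4 - -1326 = 4 + 1326 = 1330$)
$B{\left(U,s \right)} = \frac{17 s}{9} + U \left(1 + U\right)$
$k - B{\left(\sqrt{106 + 24},129 \right)} = 1330 - \left(\sqrt{106 + 24} + \left(\sqrt{106 + 24}\right)^{2} + \frac{17}{9} \cdot 129\right) = 1330 - \left(\sqrt{130} + \left(\sqrt{130}\right)^{2} + \frac{731}{3}\right) = 1330 - \left(\sqrt{130} + 130 + \frac{731}{3}\right) = 1330 - \left(\frac{1121}{3} + \sqrt{130}\right) = \frac{2869}{3} - \sqrt{130}$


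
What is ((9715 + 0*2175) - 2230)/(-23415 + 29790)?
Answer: 499/425 ≈ 1.1741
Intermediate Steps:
((9715 + 0*2175) - 2230)/(-23415 + 29790) = ((9715 + 0) - 2230)/6375 = (9715 - 2230)*(1/6375) = 7485*(1/6375) = 499/425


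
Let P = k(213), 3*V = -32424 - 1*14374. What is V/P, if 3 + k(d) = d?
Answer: -23399/315 ≈ -74.283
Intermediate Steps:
k(d) = -3 + d
V = -46798/3 (V = (-32424 - 1*14374)/3 = (-32424 - 14374)/3 = (⅓)*(-46798) = -46798/3 ≈ -15599.)
P = 210 (P = -3 + 213 = 210)
V/P = -46798/3/210 = -46798/3*1/210 = -23399/315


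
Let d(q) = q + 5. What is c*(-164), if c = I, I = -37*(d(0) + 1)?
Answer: 36408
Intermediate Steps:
d(q) = 5 + q
I = -222 (I = -37*((5 + 0) + 1) = -37*(5 + 1) = -37*6 = -222)
c = -222
c*(-164) = -222*(-164) = 36408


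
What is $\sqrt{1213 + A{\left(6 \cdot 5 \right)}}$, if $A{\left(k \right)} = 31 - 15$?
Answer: $\sqrt{1229} \approx 35.057$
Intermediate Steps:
$A{\left(k \right)} = 16$ ($A{\left(k \right)} = 31 - 15 = 16$)
$\sqrt{1213 + A{\left(6 \cdot 5 \right)}} = \sqrt{1213 + 16} = \sqrt{1229}$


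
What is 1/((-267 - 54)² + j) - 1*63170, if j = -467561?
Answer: -23026728401/364520 ≈ -63170.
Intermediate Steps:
1/((-267 - 54)² + j) - 1*63170 = 1/((-267 - 54)² - 467561) - 1*63170 = 1/((-321)² - 467561) - 63170 = 1/(103041 - 467561) - 63170 = 1/(-364520) - 63170 = -1/364520 - 63170 = -23026728401/364520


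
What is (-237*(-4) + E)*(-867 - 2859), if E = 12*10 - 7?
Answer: -3953286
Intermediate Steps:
E = 113 (E = 120 - 7 = 113)
(-237*(-4) + E)*(-867 - 2859) = (-237*(-4) + 113)*(-867 - 2859) = (948 + 113)*(-3726) = 1061*(-3726) = -3953286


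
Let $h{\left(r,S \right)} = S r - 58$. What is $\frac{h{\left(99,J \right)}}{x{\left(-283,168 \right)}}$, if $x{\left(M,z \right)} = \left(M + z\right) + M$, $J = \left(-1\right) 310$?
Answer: $\frac{15374}{199} \approx 77.256$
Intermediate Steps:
$J = -310$
$x{\left(M,z \right)} = z + 2 M$
$h{\left(r,S \right)} = -58 + S r$
$\frac{h{\left(99,J \right)}}{x{\left(-283,168 \right)}} = \frac{-58 - 30690}{168 + 2 \left(-283\right)} = \frac{-58 - 30690}{168 - 566} = - \frac{30748}{-398} = \left(-30748\right) \left(- \frac{1}{398}\right) = \frac{15374}{199}$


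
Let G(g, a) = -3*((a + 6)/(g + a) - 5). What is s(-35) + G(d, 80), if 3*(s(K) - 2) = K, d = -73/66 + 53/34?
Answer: 143965/67701 ≈ 2.1265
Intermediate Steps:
d = 254/561 (d = -73*1/66 + 53*(1/34) = -73/66 + 53/34 = 254/561 ≈ 0.45276)
s(K) = 2 + K/3
G(g, a) = 15 - 3*(6 + a)/(a + g) (G(g, a) = -3*((6 + a)/(a + g) - 5) = -3*(-5 + (6 + a)/(a + g)) = 15 - 3*(6 + a)/(a + g))
s(-35) + G(d, 80) = (2 + (⅓)*(-35)) + 3*(-6 + 4*80 + 5*(254/561))/(80 + 254/561) = (2 - 35/3) + 3*(-6 + 320 + 1270/561)/(45134/561) = -29/3 + 3*(561/45134)*(177424/561) = -29/3 + 266136/22567 = 143965/67701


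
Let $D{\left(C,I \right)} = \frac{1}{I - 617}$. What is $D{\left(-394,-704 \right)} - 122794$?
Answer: $- \frac{162210875}{1321} \approx -1.2279 \cdot 10^{5}$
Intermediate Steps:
$D{\left(C,I \right)} = \frac{1}{-617 + I}$
$D{\left(-394,-704 \right)} - 122794 = \frac{1}{-617 - 704} - 122794 = \frac{1}{-1321} - 122794 = - \frac{1}{1321} - 122794 = - \frac{162210875}{1321}$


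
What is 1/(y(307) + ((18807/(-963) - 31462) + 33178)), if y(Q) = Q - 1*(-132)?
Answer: 321/685486 ≈ 0.00046828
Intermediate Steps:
y(Q) = 132 + Q (y(Q) = Q + 132 = 132 + Q)
1/(y(307) + ((18807/(-963) - 31462) + 33178)) = 1/((132 + 307) + ((18807/(-963) - 31462) + 33178)) = 1/(439 + ((18807*(-1/963) - 31462) + 33178)) = 1/(439 + ((-6269/321 - 31462) + 33178)) = 1/(439 + (-10105571/321 + 33178)) = 1/(439 + 544567/321) = 1/(685486/321) = 321/685486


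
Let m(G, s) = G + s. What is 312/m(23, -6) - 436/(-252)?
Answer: 21509/1071 ≈ 20.083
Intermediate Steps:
312/m(23, -6) - 436/(-252) = 312/(23 - 6) - 436/(-252) = 312/17 - 436*(-1/252) = 312*(1/17) + 109/63 = 312/17 + 109/63 = 21509/1071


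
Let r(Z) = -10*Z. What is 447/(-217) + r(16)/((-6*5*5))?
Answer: -3233/3255 ≈ -0.99324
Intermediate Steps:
447/(-217) + r(16)/((-6*5*5)) = 447/(-217) + (-10*16)/((-6*5*5)) = 447*(-1/217) - 160/((-30*5)) = -447/217 - 160/(-150) = -447/217 - 160*(-1/150) = -447/217 + 16/15 = -3233/3255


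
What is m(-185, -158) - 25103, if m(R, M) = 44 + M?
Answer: -25217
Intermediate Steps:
m(-185, -158) - 25103 = (44 - 158) - 25103 = -114 - 25103 = -25217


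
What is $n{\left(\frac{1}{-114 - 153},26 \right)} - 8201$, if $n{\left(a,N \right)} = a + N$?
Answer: $- \frac{2182726}{267} \approx -8175.0$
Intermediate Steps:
$n{\left(a,N \right)} = N + a$
$n{\left(\frac{1}{-114 - 153},26 \right)} - 8201 = \left(26 + \frac{1}{-114 - 153}\right) - 8201 = \left(26 + \frac{1}{-267}\right) - 8201 = \left(26 - \frac{1}{267}\right) - 8201 = \frac{6941}{267} - 8201 = - \frac{2182726}{267}$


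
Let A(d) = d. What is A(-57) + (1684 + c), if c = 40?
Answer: 1667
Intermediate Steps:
A(-57) + (1684 + c) = -57 + (1684 + 40) = -57 + 1724 = 1667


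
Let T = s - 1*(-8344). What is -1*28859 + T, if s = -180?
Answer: -20695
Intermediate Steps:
T = 8164 (T = -180 - 1*(-8344) = -180 + 8344 = 8164)
-1*28859 + T = -1*28859 + 8164 = -28859 + 8164 = -20695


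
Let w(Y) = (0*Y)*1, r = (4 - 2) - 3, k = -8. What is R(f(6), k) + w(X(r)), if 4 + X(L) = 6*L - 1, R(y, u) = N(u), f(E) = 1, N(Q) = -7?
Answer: -7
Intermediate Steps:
R(y, u) = -7
r = -1 (r = 2 - 3 = -1)
X(L) = -5 + 6*L (X(L) = -4 + (6*L - 1) = -4 + (-1 + 6*L) = -5 + 6*L)
w(Y) = 0 (w(Y) = 0*1 = 0)
R(f(6), k) + w(X(r)) = -7 + 0 = -7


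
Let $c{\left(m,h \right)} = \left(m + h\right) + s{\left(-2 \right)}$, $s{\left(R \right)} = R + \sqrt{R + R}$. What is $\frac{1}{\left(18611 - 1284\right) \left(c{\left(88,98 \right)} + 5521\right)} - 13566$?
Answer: $- \frac{7650442211532673}{563942371483} - \frac{2 i}{563942371483} \approx -13566.0 - 3.5465 \cdot 10^{-12} i$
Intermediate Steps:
$s{\left(R \right)} = R + \sqrt{2} \sqrt{R}$ ($s{\left(R \right)} = R + \sqrt{2 R} = R + \sqrt{2} \sqrt{R}$)
$c{\left(m,h \right)} = -2 + h + m + 2 i$ ($c{\left(m,h \right)} = \left(m + h\right) - \left(2 - \sqrt{2} \sqrt{-2}\right) = \left(h + m\right) - \left(2 - \sqrt{2} i \sqrt{2}\right) = \left(h + m\right) - \left(2 - 2 i\right) = -2 + h + m + 2 i$)
$\frac{1}{\left(18611 - 1284\right) \left(c{\left(88,98 \right)} + 5521\right)} - 13566 = \frac{1}{\left(18611 - 1284\right) \left(\left(-2 + 98 + 88 + 2 i\right) + 5521\right)} - 13566 = \frac{1}{17327 \left(\left(184 + 2 i\right) + 5521\right)} - 13566 = \frac{1}{17327 \left(5705 + 2 i\right)} - 13566 = \frac{1}{98850535 + 34654 i} - 13566 = \frac{98850535 - 34654 i}{9771429470685941} - 13566 = -13566 + \frac{98850535 - 34654 i}{9771429470685941}$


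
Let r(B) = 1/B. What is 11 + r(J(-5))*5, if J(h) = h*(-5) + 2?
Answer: 302/27 ≈ 11.185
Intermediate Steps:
J(h) = 2 - 5*h (J(h) = -5*h + 2 = 2 - 5*h)
r(B) = 1/B
11 + r(J(-5))*5 = 11 + 5/(2 - 5*(-5)) = 11 + 5/(2 + 25) = 11 + 5/27 = 302/27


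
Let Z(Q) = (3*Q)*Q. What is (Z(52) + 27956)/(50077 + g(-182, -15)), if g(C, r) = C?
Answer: 36068/49895 ≈ 0.72288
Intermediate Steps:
Z(Q) = 3*Q²
(Z(52) + 27956)/(50077 + g(-182, -15)) = (3*52² + 27956)/(50077 - 182) = (3*2704 + 27956)/49895 = (8112 + 27956)*(1/49895) = 36068*(1/49895) = 36068/49895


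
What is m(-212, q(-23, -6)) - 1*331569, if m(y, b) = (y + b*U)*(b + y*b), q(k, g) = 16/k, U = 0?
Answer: -8341799/23 ≈ -3.6269e+5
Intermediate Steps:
m(y, b) = y*(b + b*y) (m(y, b) = (y + b*0)*(b + y*b) = (y + 0)*(b + b*y) = y*(b + b*y))
m(-212, q(-23, -6)) - 1*331569 = (16/(-23))*(-212)*(1 - 212) - 1*331569 = (16*(-1/23))*(-212)*(-211) - 331569 = -16/23*(-212)*(-211) - 331569 = -715712/23 - 331569 = -8341799/23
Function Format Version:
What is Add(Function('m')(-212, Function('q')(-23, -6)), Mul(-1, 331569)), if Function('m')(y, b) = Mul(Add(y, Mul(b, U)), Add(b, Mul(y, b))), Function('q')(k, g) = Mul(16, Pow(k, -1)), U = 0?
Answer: Rational(-8341799, 23) ≈ -3.6269e+5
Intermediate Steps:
Function('m')(y, b) = Mul(y, Add(b, Mul(b, y))) (Function('m')(y, b) = Mul(Add(y, Mul(b, 0)), Add(b, Mul(y, b))) = Mul(Add(y, 0), Add(b, Mul(b, y))) = Mul(y, Add(b, Mul(b, y))))
Add(Function('m')(-212, Function('q')(-23, -6)), Mul(-1, 331569)) = Add(Mul(Mul(16, Pow(-23, -1)), -212, Add(1, -212)), Mul(-1, 331569)) = Add(Mul(Mul(16, Rational(-1, 23)), -212, -211), -331569) = Add(Mul(Rational(-16, 23), -212, -211), -331569) = Add(Rational(-715712, 23), -331569) = Rational(-8341799, 23)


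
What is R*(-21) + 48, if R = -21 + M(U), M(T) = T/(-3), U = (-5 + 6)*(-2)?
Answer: 475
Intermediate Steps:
U = -2 (U = 1*(-2) = -2)
M(T) = -T/3 (M(T) = T*(-⅓) = -T/3)
R = -61/3 (R = -21 - ⅓*(-2) = -21 + ⅔ = -61/3 ≈ -20.333)
R*(-21) + 48 = -61/3*(-21) + 48 = 427 + 48 = 475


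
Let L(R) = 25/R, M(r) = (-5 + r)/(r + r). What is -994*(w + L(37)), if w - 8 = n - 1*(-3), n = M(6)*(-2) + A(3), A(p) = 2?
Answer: -1490503/111 ≈ -13428.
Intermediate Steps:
M(r) = (-5 + r)/(2*r) (M(r) = (-5 + r)/((2*r)) = (-5 + r)*(1/(2*r)) = (-5 + r)/(2*r))
n = 11/6 (n = ((½)*(-5 + 6)/6)*(-2) + 2 = ((½)*(⅙)*1)*(-2) + 2 = (1/12)*(-2) + 2 = -⅙ + 2 = 11/6 ≈ 1.8333)
w = 77/6 (w = 8 + (11/6 - 1*(-3)) = 8 + (11/6 + 3) = 8 + 29/6 = 77/6 ≈ 12.833)
-994*(w + L(37)) = -994*(77/6 + 25/37) = -994*2999/222 = -1490503/111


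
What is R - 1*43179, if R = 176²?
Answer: -12203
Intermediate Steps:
R = 30976
R - 1*43179 = 30976 - 1*43179 = 30976 - 43179 = -12203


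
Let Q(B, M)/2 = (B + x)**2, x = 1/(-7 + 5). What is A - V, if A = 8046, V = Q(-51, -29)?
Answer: 5483/2 ≈ 2741.5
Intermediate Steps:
x = -1/2 (x = 1/(-2) = -1/2 ≈ -0.50000)
Q(B, M) = 2*(-1/2 + B)**2 (Q(B, M) = 2*(B - 1/2)**2 = 2*(-1/2 + B)**2)
V = 10609/2 (V = (-1 + 2*(-51))**2/2 = (-1 - 102)**2/2 = (1/2)*(-103)**2 = (1/2)*10609 = 10609/2 ≈ 5304.5)
A - V = 8046 - 1*10609/2 = 8046 - 10609/2 = 5483/2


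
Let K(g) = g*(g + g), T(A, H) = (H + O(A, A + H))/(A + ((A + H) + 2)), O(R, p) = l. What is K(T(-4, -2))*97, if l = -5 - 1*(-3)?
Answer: 97/2 ≈ 48.500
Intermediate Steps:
l = -2 (l = -5 + 3 = -2)
O(R, p) = -2
T(A, H) = (-2 + H)/(2 + H + 2*A) (T(A, H) = (H - 2)/(A + ((A + H) + 2)) = (-2 + H)/(A + (2 + A + H)) = (-2 + H)/(2 + H + 2*A))
K(g) = 2*g² (K(g) = g*(2*g) = 2*g²)
K(T(-4, -2))*97 = (2*((-2 - 2)/(2 - 2 + 2*(-4)))²)*97 = (2*(-4/(2 - 2 - 8))²)*97 = (2*(-4/(-8))²)*97 = (2*(-⅛*(-4))²)*97 = (2*(½)²)*97 = (2*(¼))*97 = (½)*97 = 97/2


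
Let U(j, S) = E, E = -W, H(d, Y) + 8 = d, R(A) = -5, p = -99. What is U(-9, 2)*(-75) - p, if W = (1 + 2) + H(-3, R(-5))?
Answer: -501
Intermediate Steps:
H(d, Y) = -8 + d
W = -8 (W = (1 + 2) + (-8 - 3) = 3 - 11 = -8)
E = 8 (E = -1*(-8) = 8)
U(j, S) = 8
U(-9, 2)*(-75) - p = 8*(-75) - 1*(-99) = -600 + 99 = -501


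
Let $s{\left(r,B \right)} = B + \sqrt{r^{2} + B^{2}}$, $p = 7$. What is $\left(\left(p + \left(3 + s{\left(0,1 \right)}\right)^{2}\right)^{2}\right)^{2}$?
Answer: $1048576$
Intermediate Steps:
$s{\left(r,B \right)} = B + \sqrt{B^{2} + r^{2}}$
$\left(\left(p + \left(3 + s{\left(0,1 \right)}\right)^{2}\right)^{2}\right)^{2} = \left(\left(7 + \left(3 + \left(1 + \sqrt{1^{2} + 0^{2}}\right)\right)^{2}\right)^{2}\right)^{2} = \left(\left(7 + \left(3 + \left(1 + \sqrt{1 + 0}\right)\right)^{2}\right)^{2}\right)^{2} = \left(\left(7 + \left(3 + \left(1 + \sqrt{1}\right)\right)^{2}\right)^{2}\right)^{2} = \left(\left(7 + \left(3 + \left(1 + 1\right)\right)^{2}\right)^{2}\right)^{2} = \left(\left(7 + \left(3 + 2\right)^{2}\right)^{2}\right)^{2} = \left(\left(7 + 5^{2}\right)^{2}\right)^{2} = \left(\left(7 + 25\right)^{2}\right)^{2} = \left(32^{2}\right)^{2} = 1024^{2} = 1048576$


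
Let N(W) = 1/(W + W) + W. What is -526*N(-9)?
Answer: 42869/9 ≈ 4763.2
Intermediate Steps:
N(W) = W + 1/(2*W) (N(W) = 1/(2*W) + W = W + 1/(2*W))
-526*N(-9) = -526*(-9 + (1/2)/(-9)) = -526*(-9 + (1/2)*(-1/9)) = -526*(-9 - 1/18) = -526*(-163/18) = 42869/9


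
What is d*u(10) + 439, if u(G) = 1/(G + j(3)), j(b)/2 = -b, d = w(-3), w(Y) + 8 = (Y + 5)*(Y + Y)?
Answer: 434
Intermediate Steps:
w(Y) = -8 + 2*Y*(5 + Y) (w(Y) = -8 + (Y + 5)*(Y + Y) = -8 + (5 + Y)*(2*Y) = -8 + 2*Y*(5 + Y))
d = -20 (d = -8 + 2*(-3)² + 10*(-3) = -8 + 2*9 - 30 = -8 + 18 - 30 = -20)
j(b) = -2*b (j(b) = 2*(-b) = -2*b)
u(G) = 1/(-6 + G) (u(G) = 1/(G - 2*3) = 1/(G - 6) = 1/(-6 + G))
d*u(10) + 439 = -20/(-6 + 10) + 439 = -20/4 + 439 = -20*¼ + 439 = -5 + 439 = 434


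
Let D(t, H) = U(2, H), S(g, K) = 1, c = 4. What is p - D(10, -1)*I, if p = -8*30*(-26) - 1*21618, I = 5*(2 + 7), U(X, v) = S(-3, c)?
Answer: -15423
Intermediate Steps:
U(X, v) = 1
D(t, H) = 1
I = 45 (I = 5*9 = 45)
p = -15378 (p = -240*(-26) - 21618 = 6240 - 21618 = -15378)
p - D(10, -1)*I = -15378 - 45 = -15423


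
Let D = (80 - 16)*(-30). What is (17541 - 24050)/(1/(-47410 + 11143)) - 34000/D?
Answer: 5665486097/24 ≈ 2.3606e+8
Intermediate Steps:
D = -1920 (D = 64*(-30) = -1920)
(17541 - 24050)/(1/(-47410 + 11143)) - 34000/D = (17541 - 24050)/(1/(-47410 + 11143)) - 34000/(-1920) = -6509/(1/(-36267)) - 34000*(-1/1920) = -6509/(-1/36267) + 425/24 = -6509*(-36267) + 425/24 = 236061903 + 425/24 = 5665486097/24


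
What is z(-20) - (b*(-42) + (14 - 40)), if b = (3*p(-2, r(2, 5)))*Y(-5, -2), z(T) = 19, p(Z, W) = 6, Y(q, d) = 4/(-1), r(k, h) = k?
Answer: -2979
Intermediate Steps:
Y(q, d) = -4 (Y(q, d) = 4*(-1) = -4)
b = -72 (b = (3*6)*(-4) = 18*(-4) = -72)
z(-20) - (b*(-42) + (14 - 40)) = 19 - (-72*(-42) + (14 - 40)) = 19 - (3024 - 26) = 19 - 1*2998 = 19 - 2998 = -2979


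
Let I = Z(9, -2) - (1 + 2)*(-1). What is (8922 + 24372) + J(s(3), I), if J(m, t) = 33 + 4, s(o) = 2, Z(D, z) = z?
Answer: 33331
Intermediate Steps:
I = 1 (I = -2 - (1 + 2)*(-1) = -2 - 3*(-1) = -2 - 1*(-3) = -2 + 3 = 1)
J(m, t) = 37
(8922 + 24372) + J(s(3), I) = (8922 + 24372) + 37 = 33294 + 37 = 33331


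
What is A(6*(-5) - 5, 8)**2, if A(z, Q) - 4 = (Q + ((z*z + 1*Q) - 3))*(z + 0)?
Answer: 1877142276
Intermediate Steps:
A(z, Q) = 4 + z*(-3 + z**2 + 2*Q) (A(z, Q) = 4 + (Q + ((z*z + 1*Q) - 3))*(z + 0) = 4 + (Q + ((z**2 + Q) - 3))*z = 4 + (Q + ((Q + z**2) - 3))*z = 4 + (Q + (-3 + Q + z**2))*z = 4 + (-3 + z**2 + 2*Q)*z = 4 + z*(-3 + z**2 + 2*Q))
A(6*(-5) - 5, 8)**2 = (4 + (6*(-5) - 5)**3 - 3*(6*(-5) - 5) + 2*8*(6*(-5) - 5))**2 = (4 + (-30 - 5)**3 - 3*(-30 - 5) + 2*8*(-30 - 5))**2 = (4 + (-35)**3 - 3*(-35) + 2*8*(-35))**2 = (4 - 42875 + 105 - 560)**2 = (-43326)**2 = 1877142276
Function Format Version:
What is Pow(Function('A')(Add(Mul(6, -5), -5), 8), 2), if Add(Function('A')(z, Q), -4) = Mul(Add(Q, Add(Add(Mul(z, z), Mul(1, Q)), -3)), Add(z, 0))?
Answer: 1877142276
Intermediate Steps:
Function('A')(z, Q) = Add(4, Mul(z, Add(-3, Pow(z, 2), Mul(2, Q)))) (Function('A')(z, Q) = Add(4, Mul(Add(Q, Add(Add(Mul(z, z), Mul(1, Q)), -3)), Add(z, 0))) = Add(4, Mul(Add(Q, Add(Add(Pow(z, 2), Q), -3)), z)) = Add(4, Mul(Add(Q, Add(Add(Q, Pow(z, 2)), -3)), z)) = Add(4, Mul(Add(Q, Add(-3, Q, Pow(z, 2))), z)) = Add(4, Mul(Add(-3, Pow(z, 2), Mul(2, Q)), z)) = Add(4, Mul(z, Add(-3, Pow(z, 2), Mul(2, Q)))))
Pow(Function('A')(Add(Mul(6, -5), -5), 8), 2) = Pow(Add(4, Pow(Add(Mul(6, -5), -5), 3), Mul(-3, Add(Mul(6, -5), -5)), Mul(2, 8, Add(Mul(6, -5), -5))), 2) = Pow(Add(4, Pow(Add(-30, -5), 3), Mul(-3, Add(-30, -5)), Mul(2, 8, Add(-30, -5))), 2) = Pow(Add(4, Pow(-35, 3), Mul(-3, -35), Mul(2, 8, -35)), 2) = Pow(Add(4, -42875, 105, -560), 2) = Pow(-43326, 2) = 1877142276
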